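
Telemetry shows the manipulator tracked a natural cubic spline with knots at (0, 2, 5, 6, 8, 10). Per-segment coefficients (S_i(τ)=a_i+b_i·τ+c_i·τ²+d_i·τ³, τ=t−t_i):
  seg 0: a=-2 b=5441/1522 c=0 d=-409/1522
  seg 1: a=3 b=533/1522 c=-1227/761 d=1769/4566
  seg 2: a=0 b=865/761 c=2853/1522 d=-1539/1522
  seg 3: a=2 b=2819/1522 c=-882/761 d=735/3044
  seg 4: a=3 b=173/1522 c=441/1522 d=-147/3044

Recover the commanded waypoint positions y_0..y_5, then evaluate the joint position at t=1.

y_0 = S_0(0) = a_0 = -2
y_1 = S_1(0) = a_1 = 3
y_2 = S_2(0) = a_2 = 0
y_3 = S_3(0) = a_3 = 2
y_4 = S_4(0) = a_4 = 3
y_5 = S_4(2) = 4
t_q=1 is in segment 0 (τ=1); S_0(τ)=994/761

y_0=-2 y_1=3 y_2=0 y_3=2 y_4=3 y_5=4
S(1) = 994/761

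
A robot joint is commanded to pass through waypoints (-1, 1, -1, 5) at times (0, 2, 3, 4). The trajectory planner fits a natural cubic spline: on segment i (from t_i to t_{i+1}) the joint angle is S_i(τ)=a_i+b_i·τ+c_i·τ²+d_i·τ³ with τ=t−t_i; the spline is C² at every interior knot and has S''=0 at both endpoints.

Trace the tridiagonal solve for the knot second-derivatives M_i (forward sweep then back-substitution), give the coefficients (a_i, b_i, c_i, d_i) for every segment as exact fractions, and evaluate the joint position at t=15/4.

  seg 0: a=-1 b=63/23 c=0 d=-10/23
  seg 1: a=1 b=-57/23 c=-60/23 d=71/23
  seg 2: a=-1 b=36/23 c=153/23 d=-51/23
S(15/4) = 4387/1472

Δ: Δ0=1, Δ1=-2, Δ2=6
row 1: diag=6, rhs=-18; c'=1/6, d'=-3
row 2: denom=4−1·1/6=23/6; d'=(48−1·-3)/(23/6)=306/23
back: M2=306/23
back: M1=-3−1/6·306/23=-120/23
M: M0=0, M1=-120/23, M2=306/23, M3=0
seg 0: a=-1, c=M0/2=0, d=(M1−M0)/(6·2)=-10/23, b=Δ0−h0·(2M0+M1)/6=63/23
seg 1: a=1, c=M1/2=-60/23, d=(M2−M1)/(6·1)=71/23, b=Δ1−h1·(2M1+M2)/6=-57/23
seg 2: a=-1, c=M2/2=153/23, d=(M3−M2)/(6·1)=-51/23, b=Δ2−h2·(2M2+M3)/6=36/23
t_q=15/4 → seg 2, τ=3/4; S=-1+36/23·τ+153/23·τ²+-51/23·τ³=4387/1472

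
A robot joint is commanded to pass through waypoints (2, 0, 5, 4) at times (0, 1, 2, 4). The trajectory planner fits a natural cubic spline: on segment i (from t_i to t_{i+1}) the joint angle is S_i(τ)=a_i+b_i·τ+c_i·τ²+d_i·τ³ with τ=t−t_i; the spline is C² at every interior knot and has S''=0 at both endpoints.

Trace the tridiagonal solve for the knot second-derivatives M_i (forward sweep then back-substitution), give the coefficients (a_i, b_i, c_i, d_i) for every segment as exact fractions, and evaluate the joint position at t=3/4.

Δ: Δ0=-2, Δ1=5, Δ2=-1/2
row 1: diag=4, rhs=42; c'=1/4, d'=21/2
row 2: denom=6−1·1/4=23/4; d'=(-33−1·21/2)/(23/4)=-174/23
back: M2=-174/23
back: M1=21/2−1/4·-174/23=285/23
M: M0=0, M1=285/23, M2=-174/23, M3=0
seg 0: a=2, c=M0/2=0, d=(M1−M0)/(6·1)=95/46, b=Δ0−h0·(2M0+M1)/6=-187/46
seg 1: a=0, c=M1/2=285/46, d=(M2−M1)/(6·1)=-153/46, b=Δ1−h1·(2M1+M2)/6=49/23
seg 2: a=5, c=M2/2=-87/23, d=(M3−M2)/(6·2)=29/46, b=Δ2−h2·(2M2+M3)/6=209/46
t_q=3/4 → seg 0, τ=3/4; S=2+-187/46·τ+0·τ²+95/46·τ³=-523/2944

  seg 0: a=2 b=-187/46 c=0 d=95/46
  seg 1: a=0 b=49/23 c=285/46 d=-153/46
  seg 2: a=5 b=209/46 c=-87/23 d=29/46
S(3/4) = -523/2944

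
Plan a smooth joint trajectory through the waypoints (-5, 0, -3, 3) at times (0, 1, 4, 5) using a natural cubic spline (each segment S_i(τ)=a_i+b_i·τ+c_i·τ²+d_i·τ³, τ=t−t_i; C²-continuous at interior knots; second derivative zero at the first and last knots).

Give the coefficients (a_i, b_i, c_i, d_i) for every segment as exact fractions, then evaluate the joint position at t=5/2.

  seg 0: a=-5 b=344/55 c=0 d=-69/55
  seg 1: a=0 b=137/55 c=-207/55 d=13/15
  seg 2: a=-3 b=182/55 c=222/55 d=-74/55
S(5/2) = -159/88

Δ: Δ0=5, Δ1=-1, Δ2=6
row 1: diag=8, rhs=-36; c'=3/8, d'=-9/2
row 2: denom=8−3·3/8=55/8; d'=(42−3·-9/2)/(55/8)=444/55
back: M2=444/55
back: M1=-9/2−3/8·444/55=-414/55
M: M0=0, M1=-414/55, M2=444/55, M3=0
seg 0: a=-5, c=M0/2=0, d=(M1−M0)/(6·1)=-69/55, b=Δ0−h0·(2M0+M1)/6=344/55
seg 1: a=0, c=M1/2=-207/55, d=(M2−M1)/(6·3)=13/15, b=Δ1−h1·(2M1+M2)/6=137/55
seg 2: a=-3, c=M2/2=222/55, d=(M3−M2)/(6·1)=-74/55, b=Δ2−h2·(2M2+M3)/6=182/55
t_q=5/2 → seg 1, τ=3/2; S=0+137/55·τ+-207/55·τ²+13/15·τ³=-159/88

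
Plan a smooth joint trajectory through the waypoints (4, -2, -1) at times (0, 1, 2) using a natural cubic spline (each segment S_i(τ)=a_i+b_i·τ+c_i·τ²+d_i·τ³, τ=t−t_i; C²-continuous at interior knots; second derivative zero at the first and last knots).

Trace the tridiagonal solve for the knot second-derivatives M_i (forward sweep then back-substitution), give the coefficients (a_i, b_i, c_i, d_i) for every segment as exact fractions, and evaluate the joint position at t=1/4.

  seg 0: a=4 b=-31/4 c=0 d=7/4
  seg 1: a=-2 b=-5/2 c=21/4 d=-7/4
S(1/4) = 535/256

Δ: Δ0=-6, Δ1=1
row 1: diag=4, rhs=42; c'=1/4, d'=21/2
back: M1=21/2
M: M0=0, M1=21/2, M2=0
seg 0: a=4, c=M0/2=0, d=(M1−M0)/(6·1)=7/4, b=Δ0−h0·(2M0+M1)/6=-31/4
seg 1: a=-2, c=M1/2=21/4, d=(M2−M1)/(6·1)=-7/4, b=Δ1−h1·(2M1+M2)/6=-5/2
t_q=1/4 → seg 0, τ=1/4; S=4+-31/4·τ+0·τ²+7/4·τ³=535/256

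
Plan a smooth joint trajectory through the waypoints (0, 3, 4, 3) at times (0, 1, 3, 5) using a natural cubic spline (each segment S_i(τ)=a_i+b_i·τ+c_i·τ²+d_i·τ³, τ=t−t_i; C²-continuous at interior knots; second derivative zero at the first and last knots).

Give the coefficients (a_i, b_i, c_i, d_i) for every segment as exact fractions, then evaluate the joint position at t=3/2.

Δ: Δ0=3, Δ1=1/2, Δ2=-1/2
row 1: diag=6, rhs=-15; c'=1/3, d'=-5/2
row 2: denom=8−2·1/3=22/3; d'=(-6−2·-5/2)/(22/3)=-3/22
back: M2=-3/22
back: M1=-5/2−1/3·-3/22=-27/11
M: M0=0, M1=-27/11, M2=-3/22, M3=0
seg 0: a=0, c=M0/2=0, d=(M1−M0)/(6·1)=-9/22, b=Δ0−h0·(2M0+M1)/6=75/22
seg 1: a=3, c=M1/2=-27/22, d=(M2−M1)/(6·2)=17/88, b=Δ1−h1·(2M1+M2)/6=24/11
seg 2: a=4, c=M2/2=-3/44, d=(M3−M2)/(6·2)=1/88, b=Δ2−h2·(2M2+M3)/6=-9/22
t_q=3/2 → seg 1, τ=1/2; S=3+24/11·τ+-27/22·τ²+17/88·τ³=2681/704

  seg 0: a=0 b=75/22 c=0 d=-9/22
  seg 1: a=3 b=24/11 c=-27/22 d=17/88
  seg 2: a=4 b=-9/22 c=-3/44 d=1/88
S(3/2) = 2681/704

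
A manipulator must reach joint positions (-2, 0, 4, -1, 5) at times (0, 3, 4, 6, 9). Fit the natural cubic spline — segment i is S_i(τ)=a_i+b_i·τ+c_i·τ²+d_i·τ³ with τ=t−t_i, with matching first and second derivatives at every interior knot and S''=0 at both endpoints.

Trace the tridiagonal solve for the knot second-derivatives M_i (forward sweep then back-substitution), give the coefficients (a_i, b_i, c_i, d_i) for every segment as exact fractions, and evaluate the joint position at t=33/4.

Δ: Δ0=2/3, Δ1=4, Δ2=-5/2, Δ3=2
row 1: diag=8, rhs=20; c'=1/8, d'=5/2
row 2: denom=6−1·1/8=47/8; d'=(-39−1·5/2)/(47/8)=-332/47
row 3: denom=10−2·16/47=438/47; d'=(27−2·-332/47)/(438/47)=1933/438
back: M3=1933/438
back: M2=-332/47−16/47·1933/438=-1876/219
back: M1=5/2−1/8·-1876/219=782/219
M: M0=0, M1=782/219, M2=-1876/219, M3=1933/438, M4=0
seg 0: a=-2, c=M0/2=0, d=(M1−M0)/(6·3)=391/1971, b=Δ0−h0·(2M0+M1)/6=-245/219
seg 1: a=0, c=M1/2=391/219, d=(M2−M1)/(6·1)=-443/219, b=Δ1−h1·(2M1+M2)/6=928/219
seg 2: a=4, c=M2/2=-938/219, d=(M3−M2)/(6·2)=1895/1752, b=Δ2−h2·(2M2+M3)/6=127/73
seg 3: a=-1, c=M3/2=1933/876, d=(M4−M3)/(6·3)=-1933/7884, b=Δ3−h3·(2M3+M4)/6=-1057/438
t_q=33/4 → seg 3, τ=9/4; S=-1+-1057/438·τ+1933/876·τ²+-1933/7884·τ³=36413/18688

  seg 0: a=-2 b=-245/219 c=0 d=391/1971
  seg 1: a=0 b=928/219 c=391/219 d=-443/219
  seg 2: a=4 b=127/73 c=-938/219 d=1895/1752
  seg 3: a=-1 b=-1057/438 c=1933/876 d=-1933/7884
S(33/4) = 36413/18688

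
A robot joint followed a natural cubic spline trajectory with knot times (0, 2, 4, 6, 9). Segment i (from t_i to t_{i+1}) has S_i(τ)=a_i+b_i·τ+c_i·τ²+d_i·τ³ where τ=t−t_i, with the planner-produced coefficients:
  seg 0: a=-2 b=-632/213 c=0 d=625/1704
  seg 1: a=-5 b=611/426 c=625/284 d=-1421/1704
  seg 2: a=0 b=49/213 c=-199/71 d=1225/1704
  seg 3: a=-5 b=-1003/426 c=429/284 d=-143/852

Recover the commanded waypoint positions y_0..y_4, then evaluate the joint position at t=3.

y_0 = S_0(0) = a_0 = -2
y_1 = S_1(0) = a_1 = -5
y_2 = S_2(0) = a_2 = 0
y_3 = S_3(0) = a_3 = -5
y_4 = S_3(3) = -3
t_q=3 is in segment 1 (τ=1); S_1(τ)=-1249/568

y_0=-2 y_1=-5 y_2=0 y_3=-5 y_4=-3
S(3) = -1249/568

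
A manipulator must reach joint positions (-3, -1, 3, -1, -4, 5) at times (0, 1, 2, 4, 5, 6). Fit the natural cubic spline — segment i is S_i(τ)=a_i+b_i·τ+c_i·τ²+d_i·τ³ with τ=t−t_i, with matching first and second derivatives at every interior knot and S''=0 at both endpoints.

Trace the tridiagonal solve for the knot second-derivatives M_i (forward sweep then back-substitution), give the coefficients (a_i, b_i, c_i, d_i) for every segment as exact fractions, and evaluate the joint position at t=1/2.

Δ: Δ0=2, Δ1=4, Δ2=-2, Δ3=-3, Δ4=9
row 1: diag=4, rhs=12; c'=1/4, d'=3
row 2: denom=6−1·1/4=23/4; d'=(-36−1·3)/(23/4)=-156/23
row 3: denom=6−2·8/23=122/23; d'=(-6−2·-156/23)/(122/23)=87/61
row 4: denom=4−1·23/122=465/122; d'=(72−1·87/61)/(465/122)=574/31
back: M4=574/31
back: M3=87/61−23/122·574/31=-64/31
back: M2=-156/23−8/23·-64/31=-188/31
back: M1=3−1/4·-188/31=140/31
M: M0=0, M1=140/31, M2=-188/31, M3=-64/31, M4=574/31, M5=0
seg 0: a=-3, c=M0/2=0, d=(M1−M0)/(6·1)=70/93, b=Δ0−h0·(2M0+M1)/6=116/93
seg 1: a=-1, c=M1/2=70/31, d=(M2−M1)/(6·1)=-164/93, b=Δ1−h1·(2M1+M2)/6=326/93
seg 2: a=3, c=M2/2=-94/31, d=(M3−M2)/(6·2)=1/3, b=Δ2−h2·(2M2+M3)/6=254/93
seg 3: a=-1, c=M3/2=-32/31, d=(M4−M3)/(6·1)=319/93, b=Δ3−h3·(2M3+M4)/6=-502/93
seg 4: a=-4, c=M4/2=287/31, d=(M5−M4)/(6·1)=-287/93, b=Δ4−h4·(2M4+M5)/6=263/93
t_q=1/2 → seg 0, τ=1/2; S=-3+116/93·τ+0·τ²+70/93·τ³=-283/124

  seg 0: a=-3 b=116/93 c=0 d=70/93
  seg 1: a=-1 b=326/93 c=70/31 d=-164/93
  seg 2: a=3 b=254/93 c=-94/31 d=1/3
  seg 3: a=-1 b=-502/93 c=-32/31 d=319/93
  seg 4: a=-4 b=263/93 c=287/31 d=-287/93
S(1/2) = -283/124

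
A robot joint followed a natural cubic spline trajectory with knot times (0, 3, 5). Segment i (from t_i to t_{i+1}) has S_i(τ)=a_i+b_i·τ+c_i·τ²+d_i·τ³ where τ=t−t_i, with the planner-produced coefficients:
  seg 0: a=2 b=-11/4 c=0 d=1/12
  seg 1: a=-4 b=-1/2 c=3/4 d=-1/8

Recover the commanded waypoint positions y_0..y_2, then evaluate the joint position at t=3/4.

y_0 = S_0(0) = a_0 = 2
y_1 = S_1(0) = a_1 = -4
y_2 = S_1(2) = -3
t_q=3/4 is in segment 0 (τ=3/4); S_0(τ)=-7/256

y_0=2 y_1=-4 y_2=-3
S(3/4) = -7/256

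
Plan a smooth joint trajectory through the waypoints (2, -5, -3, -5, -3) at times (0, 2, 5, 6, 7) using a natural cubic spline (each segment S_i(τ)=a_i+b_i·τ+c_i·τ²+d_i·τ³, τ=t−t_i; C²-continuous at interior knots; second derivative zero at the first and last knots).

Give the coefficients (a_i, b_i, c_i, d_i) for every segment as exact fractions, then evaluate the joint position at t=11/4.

  seg 0: a=2 b=-1958/411 c=0 d=1039/3288
  seg 1: a=-5 b=-799/822 c=1039/548 d=-2219/4932
  seg 2: a=-3 b=-2867/1644 c=-295/137 d=3119/1644
  seg 3: a=-5 b=-295/822 c=1939/548 d=-1939/1644
S(11/4) = -170181/35072

Δ: Δ0=-7/2, Δ1=2/3, Δ2=-2, Δ3=2
row 1: diag=10, rhs=25; c'=3/10, d'=5/2
row 2: denom=8−3·3/10=71/10; d'=(-16−3·5/2)/(71/10)=-235/71
row 3: denom=4−1·10/71=274/71; d'=(24−1·-235/71)/(274/71)=1939/274
back: M3=1939/274
back: M2=-235/71−10/71·1939/274=-590/137
back: M1=5/2−3/10·-590/137=1039/274
M: M0=0, M1=1039/274, M2=-590/137, M3=1939/274, M4=0
seg 0: a=2, c=M0/2=0, d=(M1−M0)/(6·2)=1039/3288, b=Δ0−h0·(2M0+M1)/6=-1958/411
seg 1: a=-5, c=M1/2=1039/548, d=(M2−M1)/(6·3)=-2219/4932, b=Δ1−h1·(2M1+M2)/6=-799/822
seg 2: a=-3, c=M2/2=-295/137, d=(M3−M2)/(6·1)=3119/1644, b=Δ2−h2·(2M2+M3)/6=-2867/1644
seg 3: a=-5, c=M3/2=1939/548, d=(M4−M3)/(6·1)=-1939/1644, b=Δ3−h3·(2M3+M4)/6=-295/822
t_q=11/4 → seg 1, τ=3/4; S=-5+-799/822·τ+1039/548·τ²+-2219/4932·τ³=-170181/35072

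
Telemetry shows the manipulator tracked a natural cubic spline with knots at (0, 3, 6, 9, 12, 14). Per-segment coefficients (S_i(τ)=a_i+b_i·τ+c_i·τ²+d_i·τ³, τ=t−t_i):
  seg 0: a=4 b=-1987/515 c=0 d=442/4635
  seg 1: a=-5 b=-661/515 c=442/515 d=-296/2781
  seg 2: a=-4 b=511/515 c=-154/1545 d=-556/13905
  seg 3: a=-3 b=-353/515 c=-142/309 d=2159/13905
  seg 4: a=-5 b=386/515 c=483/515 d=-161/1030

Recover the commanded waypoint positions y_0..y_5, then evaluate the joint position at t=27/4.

y_0=4 y_1=-5 y_2=-4 y_3=-3 y_4=-5 y_5=-1
S(27/4) = -27429/8240

y_0 = S_0(0) = a_0 = 4
y_1 = S_1(0) = a_1 = -5
y_2 = S_2(0) = a_2 = -4
y_3 = S_3(0) = a_3 = -3
y_4 = S_4(0) = a_4 = -5
y_5 = S_4(2) = -1
t_q=27/4 is in segment 2 (τ=3/4); S_2(τ)=-27429/8240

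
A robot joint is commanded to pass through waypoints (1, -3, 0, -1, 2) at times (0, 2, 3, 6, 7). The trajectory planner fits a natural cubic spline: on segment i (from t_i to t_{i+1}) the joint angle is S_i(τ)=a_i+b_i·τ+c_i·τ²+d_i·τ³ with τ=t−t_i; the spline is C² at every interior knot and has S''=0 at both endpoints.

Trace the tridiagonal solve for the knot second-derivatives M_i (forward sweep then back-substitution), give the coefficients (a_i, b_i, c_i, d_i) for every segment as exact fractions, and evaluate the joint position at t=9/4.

Δ: Δ0=-2, Δ1=3, Δ2=-1/3, Δ3=3
row 1: diag=6, rhs=30; c'=1/6, d'=5
row 2: denom=8−1·1/6=47/6; d'=(-20−1·5)/(47/6)=-150/47
row 3: denom=8−3·18/47=322/47; d'=(20−3·-150/47)/(322/47)=695/161
back: M3=695/161
back: M2=-150/47−18/47·695/161=-780/161
back: M1=5−1/6·-780/161=935/161
M: M0=0, M1=935/161, M2=-780/161, M3=695/161, M4=0
seg 0: a=1, c=M0/2=0, d=(M1−M0)/(6·2)=935/1932, b=Δ0−h0·(2M0+M1)/6=-1901/483
seg 1: a=-3, c=M1/2=935/322, d=(M2−M1)/(6·1)=-245/138, b=Δ1−h1·(2M1+M2)/6=904/483
seg 2: a=0, c=M2/2=-390/161, d=(M3−M2)/(6·3)=1475/2898, b=Δ2−h2·(2M2+M3)/6=2273/966
seg 3: a=-1, c=M3/2=695/322, d=(M4−M3)/(6·1)=-695/966, b=Δ3−h3·(2M3+M4)/6=754/483
t_q=9/4 → seg 1, τ=1/4; S=-3+904/483·τ+935/322·τ²+-245/138·τ³=-2131/896

  seg 0: a=1 b=-1901/483 c=0 d=935/1932
  seg 1: a=-3 b=904/483 c=935/322 d=-245/138
  seg 2: a=0 b=2273/966 c=-390/161 d=1475/2898
  seg 3: a=-1 b=754/483 c=695/322 d=-695/966
S(9/4) = -2131/896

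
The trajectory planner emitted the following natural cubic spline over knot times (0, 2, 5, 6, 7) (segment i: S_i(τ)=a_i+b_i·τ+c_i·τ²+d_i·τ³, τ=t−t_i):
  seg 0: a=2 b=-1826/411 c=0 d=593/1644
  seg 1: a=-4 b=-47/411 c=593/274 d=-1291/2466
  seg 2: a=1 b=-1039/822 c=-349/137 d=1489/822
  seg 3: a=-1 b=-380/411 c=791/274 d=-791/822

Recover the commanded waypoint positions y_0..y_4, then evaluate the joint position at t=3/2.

y_0 = S_0(0) = a_0 = 2
y_1 = S_1(0) = a_1 = -4
y_2 = S_2(0) = a_2 = 1
y_3 = S_3(0) = a_3 = -1
y_4 = S_3(1) = 0
t_q=3/2 is in segment 0 (τ=3/2); S_0(τ)=-15111/4384

y_0=2 y_1=-4 y_2=1 y_3=-1 y_4=0
S(3/2) = -15111/4384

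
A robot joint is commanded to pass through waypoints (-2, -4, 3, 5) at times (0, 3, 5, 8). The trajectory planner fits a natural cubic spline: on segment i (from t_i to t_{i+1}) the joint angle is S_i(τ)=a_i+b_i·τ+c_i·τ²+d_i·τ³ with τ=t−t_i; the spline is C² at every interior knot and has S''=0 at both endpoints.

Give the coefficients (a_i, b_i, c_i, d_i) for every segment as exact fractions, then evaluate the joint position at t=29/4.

Δ: Δ0=-2/3, Δ1=7/2, Δ2=2/3
row 1: diag=10, rhs=25; c'=1/5, d'=5/2
row 2: denom=10−2·1/5=48/5; d'=(-17−2·5/2)/(48/5)=-55/24
back: M2=-55/24
back: M1=5/2−1/5·-55/24=71/24
M: M0=0, M1=71/24, M2=-55/24, M3=0
seg 0: a=-2, c=M0/2=0, d=(M1−M0)/(6·3)=71/432, b=Δ0−h0·(2M0+M1)/6=-103/48
seg 1: a=-4, c=M1/2=71/48, d=(M2−M1)/(6·2)=-7/16, b=Δ1−h1·(2M1+M2)/6=55/24
seg 2: a=3, c=M2/2=-55/48, d=(M3−M2)/(6·3)=55/432, b=Δ2−h2·(2M2+M3)/6=71/24
t_q=29/4 → seg 2, τ=9/4; S=3+71/24·τ+-55/48·τ²+55/432·τ³=5433/1024

  seg 0: a=-2 b=-103/48 c=0 d=71/432
  seg 1: a=-4 b=55/24 c=71/48 d=-7/16
  seg 2: a=3 b=71/24 c=-55/48 d=55/432
S(29/4) = 5433/1024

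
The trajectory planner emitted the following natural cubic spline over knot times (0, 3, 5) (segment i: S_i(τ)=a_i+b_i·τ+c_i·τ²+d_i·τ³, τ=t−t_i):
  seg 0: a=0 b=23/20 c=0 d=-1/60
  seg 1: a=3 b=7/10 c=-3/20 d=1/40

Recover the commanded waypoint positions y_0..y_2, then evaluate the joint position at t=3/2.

y_0 = S_0(0) = a_0 = 0
y_1 = S_1(0) = a_1 = 3
y_2 = S_1(2) = 4
t_q=3/2 is in segment 0 (τ=3/2); S_0(τ)=267/160

y_0=0 y_1=3 y_2=4
S(3/2) = 267/160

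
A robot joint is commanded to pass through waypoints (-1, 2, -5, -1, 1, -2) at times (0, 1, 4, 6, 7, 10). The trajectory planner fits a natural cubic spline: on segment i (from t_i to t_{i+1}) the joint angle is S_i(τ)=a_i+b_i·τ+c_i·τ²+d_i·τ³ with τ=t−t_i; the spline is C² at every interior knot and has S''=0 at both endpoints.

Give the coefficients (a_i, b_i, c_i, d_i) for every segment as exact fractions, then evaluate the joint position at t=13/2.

Δ: Δ0=3, Δ1=-7/3, Δ2=2, Δ3=2, Δ4=-1
row 1: diag=8, rhs=-32; c'=3/8, d'=-4
row 2: denom=10−3·3/8=71/8; d'=(26−3·-4)/(71/8)=304/71
row 3: denom=6−2·16/71=394/71; d'=(0−2·304/71)/(394/71)=-304/197
row 4: denom=8−1·71/394=3081/394; d'=(-18−1·-304/197)/(3081/394)=-6484/3081
back: M4=-6484/3081
back: M3=-304/197−71/394·-6484/3081=-3586/3081
back: M2=304/71−16/71·-3586/3081=14000/3081
back: M1=-4−3/8·14000/3081=-5858/1027
M: M0=0, M1=-5858/1027, M2=14000/3081, M3=-3586/3081, M4=-6484/3081, M5=0
seg 0: a=-1, c=M0/2=0, d=(M1−M0)/(6·1)=-2929/3081, b=Δ0−h0·(2M0+M1)/6=12172/3081
seg 1: a=2, c=M1/2=-2929/1027, d=(M2−M1)/(6·3)=15787/27729, b=Δ1−h1·(2M1+M2)/6=3385/3081
seg 2: a=-5, c=M2/2=7000/3081, d=(M3−M2)/(6·2)=-977/2054, b=Δ2−h2·(2M2+M3)/6=-152/237
seg 3: a=-1, c=M3/2=-1793/3081, d=(M4−M3)/(6·1)=-161/1027, b=Δ3−h3·(2M3+M4)/6=8438/3081
seg 4: a=1, c=M4/2=-3242/3081, d=(M5−M4)/(6·3)=3242/27729, b=Δ4−h4·(2M4+M5)/6=3403/3081
t_q=13/2 → seg 3, τ=1/2; S=-1+8438/3081·τ+-1793/3081·τ²+-161/1027·τ³=5035/24648

  seg 0: a=-1 b=12172/3081 c=0 d=-2929/3081
  seg 1: a=2 b=3385/3081 c=-2929/1027 d=15787/27729
  seg 2: a=-5 b=-152/237 c=7000/3081 d=-977/2054
  seg 3: a=-1 b=8438/3081 c=-1793/3081 d=-161/1027
  seg 4: a=1 b=3403/3081 c=-3242/3081 d=3242/27729
S(13/2) = 5035/24648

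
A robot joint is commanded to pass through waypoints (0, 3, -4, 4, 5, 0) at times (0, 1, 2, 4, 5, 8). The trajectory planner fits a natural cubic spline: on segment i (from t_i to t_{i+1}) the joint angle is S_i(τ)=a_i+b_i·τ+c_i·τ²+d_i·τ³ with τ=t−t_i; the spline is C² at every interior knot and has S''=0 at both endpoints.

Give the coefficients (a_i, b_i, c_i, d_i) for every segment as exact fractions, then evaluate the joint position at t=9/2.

Δ: Δ0=3, Δ1=-7, Δ2=4, Δ3=1, Δ4=-5/3
row 1: diag=4, rhs=-60; c'=1/4, d'=-15
row 2: denom=6−1·1/4=23/4; d'=(66−1·-15)/(23/4)=324/23
row 3: denom=6−2·8/23=122/23; d'=(-18−2·324/23)/(122/23)=-531/61
row 4: denom=8−1·23/122=953/122; d'=(-16−1·-531/61)/(953/122)=-890/953
back: M4=-890/953
back: M3=-531/61−23/122·-890/953=-8128/953
back: M2=324/23−8/23·-8128/953=16252/953
back: M1=-15−1/4·16252/953=-18358/953
M: M0=0, M1=-18358/953, M2=16252/953, M3=-8128/953, M4=-890/953, M5=0
seg 0: a=0, c=M0/2=0, d=(M1−M0)/(6·1)=-9179/2859, b=Δ0−h0·(2M0+M1)/6=17756/2859
seg 1: a=3, c=M1/2=-9179/953, d=(M2−M1)/(6·1)=17305/2859, b=Δ1−h1·(2M1+M2)/6=-9781/2859
seg 2: a=-4, c=M2/2=8126/953, d=(M3−M2)/(6·2)=-6095/2859, b=Δ2−h2·(2M2+M3)/6=-12940/2859
seg 3: a=4, c=M3/2=-4064/953, d=(M4−M3)/(6·1)=3619/2859, b=Δ3−h3·(2M3+M4)/6=11432/2859
seg 4: a=5, c=M4/2=-445/953, d=(M5−M4)/(6·3)=445/8577, b=Δ4−h4·(2M4+M5)/6=-2095/2859
t_q=9/2 → seg 3, τ=1/2; S=4+11432/2859·τ+-4064/953·τ²+3619/2859·τ³=38817/7624

  seg 0: a=0 b=17756/2859 c=0 d=-9179/2859
  seg 1: a=3 b=-9781/2859 c=-9179/953 d=17305/2859
  seg 2: a=-4 b=-12940/2859 c=8126/953 d=-6095/2859
  seg 3: a=4 b=11432/2859 c=-4064/953 d=3619/2859
  seg 4: a=5 b=-2095/2859 c=-445/953 d=445/8577
S(9/2) = 38817/7624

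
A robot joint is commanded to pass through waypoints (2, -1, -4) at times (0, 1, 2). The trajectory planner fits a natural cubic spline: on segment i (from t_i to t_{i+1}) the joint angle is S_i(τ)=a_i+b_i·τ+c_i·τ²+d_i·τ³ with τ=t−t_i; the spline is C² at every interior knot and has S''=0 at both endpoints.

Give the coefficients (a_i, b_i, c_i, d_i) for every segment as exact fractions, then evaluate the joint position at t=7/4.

Δ: Δ0=-3, Δ1=-3
row 1: diag=4, rhs=0; c'=1/4, d'=0
back: M1=0
M: M0=0, M1=0, M2=0
seg 0: a=2, c=M0/2=0, d=(M1−M0)/(6·1)=0, b=Δ0−h0·(2M0+M1)/6=-3
seg 1: a=-1, c=M1/2=0, d=(M2−M1)/(6·1)=0, b=Δ1−h1·(2M1+M2)/6=-3
t_q=7/4 → seg 1, τ=3/4; S=-1+-3·τ+0·τ²+0·τ³=-13/4

  seg 0: a=2 b=-3 c=0 d=0
  seg 1: a=-1 b=-3 c=0 d=0
S(7/4) = -13/4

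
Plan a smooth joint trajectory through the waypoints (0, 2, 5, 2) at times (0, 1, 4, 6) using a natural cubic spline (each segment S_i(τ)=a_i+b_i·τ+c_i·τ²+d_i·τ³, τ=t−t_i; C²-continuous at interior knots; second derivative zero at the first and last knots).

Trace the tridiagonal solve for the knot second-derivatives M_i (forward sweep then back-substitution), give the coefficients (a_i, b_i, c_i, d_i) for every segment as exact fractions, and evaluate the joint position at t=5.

Δ: Δ0=2, Δ1=1, Δ2=-3/2
row 1: diag=8, rhs=-6; c'=3/8, d'=-3/4
row 2: denom=10−3·3/8=71/8; d'=(-15−3·-3/4)/(71/8)=-102/71
back: M2=-102/71
back: M1=-3/4−3/8·-102/71=-15/71
M: M0=0, M1=-15/71, M2=-102/71, M3=0
seg 0: a=0, c=M0/2=0, d=(M1−M0)/(6·1)=-5/142, b=Δ0−h0·(2M0+M1)/6=289/142
seg 1: a=2, c=M1/2=-15/142, d=(M2−M1)/(6·3)=-29/426, b=Δ1−h1·(2M1+M2)/6=137/71
seg 2: a=5, c=M2/2=-51/71, d=(M3−M2)/(6·2)=17/142, b=Δ2−h2·(2M2+M3)/6=-77/142
t_q=5 → seg 2, τ=1; S=5+-77/142·τ+-51/71·τ²+17/142·τ³=274/71

  seg 0: a=0 b=289/142 c=0 d=-5/142
  seg 1: a=2 b=137/71 c=-15/142 d=-29/426
  seg 2: a=5 b=-77/142 c=-51/71 d=17/142
S(5) = 274/71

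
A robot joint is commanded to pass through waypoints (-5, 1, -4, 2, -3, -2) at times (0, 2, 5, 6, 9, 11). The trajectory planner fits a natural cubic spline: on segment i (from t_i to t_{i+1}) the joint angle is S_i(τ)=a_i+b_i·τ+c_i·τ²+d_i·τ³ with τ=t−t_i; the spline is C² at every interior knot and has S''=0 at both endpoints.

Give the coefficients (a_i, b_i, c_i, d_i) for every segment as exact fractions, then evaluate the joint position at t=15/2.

  seg 0: a=-5 b=2644/549 c=0 d=-997/2196
  seg 1: a=1 b=-347/549 c=-997/366 d=7837/9882
  seg 2: a=-4 b=4871/1098 c=2423/549 d=-1043/366
  seg 3: a=2 b=2588/549 c=-4541/1098 d=6617/9882
  seg 4: a=-3 b=-2219/1098 c=346/183 d=-173/549
S(15/2) = 1977/976

Δ: Δ0=3, Δ1=-5/3, Δ2=6, Δ3=-5/3, Δ4=1/2
row 1: diag=10, rhs=-28; c'=3/10, d'=-14/5
row 2: denom=8−3·3/10=71/10; d'=(46−3·-14/5)/(71/10)=544/71
row 3: denom=8−1·10/71=558/71; d'=(-46−1·544/71)/(558/71)=-635/93
row 4: denom=10−3·71/186=549/62; d'=(13−3·-635/93)/(549/62)=692/183
back: M4=692/183
back: M3=-635/93−71/186·692/183=-4541/549
back: M2=544/71−10/71·-4541/549=4846/549
back: M1=-14/5−3/10·4846/549=-997/183
M: M0=0, M1=-997/183, M2=4846/549, M3=-4541/549, M4=692/183, M5=0
seg 0: a=-5, c=M0/2=0, d=(M1−M0)/(6·2)=-997/2196, b=Δ0−h0·(2M0+M1)/6=2644/549
seg 1: a=1, c=M1/2=-997/366, d=(M2−M1)/(6·3)=7837/9882, b=Δ1−h1·(2M1+M2)/6=-347/549
seg 2: a=-4, c=M2/2=2423/549, d=(M3−M2)/(6·1)=-1043/366, b=Δ2−h2·(2M2+M3)/6=4871/1098
seg 3: a=2, c=M3/2=-4541/1098, d=(M4−M3)/(6·3)=6617/9882, b=Δ3−h3·(2M3+M4)/6=2588/549
seg 4: a=-3, c=M4/2=346/183, d=(M5−M4)/(6·2)=-173/549, b=Δ4−h4·(2M4+M5)/6=-2219/1098
t_q=15/2 → seg 3, τ=3/2; S=2+2588/549·τ+-4541/1098·τ²+6617/9882·τ³=1977/976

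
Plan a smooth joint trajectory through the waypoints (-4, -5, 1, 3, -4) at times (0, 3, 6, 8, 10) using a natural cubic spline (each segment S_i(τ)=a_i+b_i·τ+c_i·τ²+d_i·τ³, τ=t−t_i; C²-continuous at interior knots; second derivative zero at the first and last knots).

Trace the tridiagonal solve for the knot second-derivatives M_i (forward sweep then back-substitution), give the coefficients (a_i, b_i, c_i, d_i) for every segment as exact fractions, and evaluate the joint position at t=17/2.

Δ: Δ0=-1/3, Δ1=2, Δ2=1, Δ3=-7/2
row 1: diag=12, rhs=14; c'=1/4, d'=7/6
row 2: denom=10−3·1/4=37/4; d'=(-6−3·7/6)/(37/4)=-38/37
row 3: denom=8−2·8/37=280/37; d'=(-27−2·-38/37)/(280/37)=-923/280
back: M3=-923/280
back: M2=-38/37−8/37·-923/280=-11/35
back: M1=7/6−1/4·-11/35=523/420
M: M0=0, M1=523/420, M2=-11/35, M3=-923/280, M4=0
seg 0: a=-4, c=M0/2=0, d=(M1−M0)/(6·3)=523/7560, b=Δ0−h0·(2M0+M1)/6=-803/840
seg 1: a=-5, c=M1/2=523/840, d=(M2−M1)/(6·3)=-131/1512, b=Δ1−h1·(2M1+M2)/6=383/420
seg 2: a=1, c=M2/2=-11/70, d=(M3−M2)/(6·2)=-167/672, b=Δ2−h2·(2M2+M3)/6=277/120
seg 3: a=3, c=M3/2=-923/560, d=(M4−M3)/(6·2)=923/3360, b=Δ3−h3·(2M3+M4)/6=-547/420
t_q=17/2 → seg 3, τ=1/2; S=3+-547/420·τ+-923/560·τ²+923/3360·τ³=2523/1280

  seg 0: a=-4 b=-803/840 c=0 d=523/7560
  seg 1: a=-5 b=383/420 c=523/840 d=-131/1512
  seg 2: a=1 b=277/120 c=-11/70 d=-167/672
  seg 3: a=3 b=-547/420 c=-923/560 d=923/3360
S(17/2) = 2523/1280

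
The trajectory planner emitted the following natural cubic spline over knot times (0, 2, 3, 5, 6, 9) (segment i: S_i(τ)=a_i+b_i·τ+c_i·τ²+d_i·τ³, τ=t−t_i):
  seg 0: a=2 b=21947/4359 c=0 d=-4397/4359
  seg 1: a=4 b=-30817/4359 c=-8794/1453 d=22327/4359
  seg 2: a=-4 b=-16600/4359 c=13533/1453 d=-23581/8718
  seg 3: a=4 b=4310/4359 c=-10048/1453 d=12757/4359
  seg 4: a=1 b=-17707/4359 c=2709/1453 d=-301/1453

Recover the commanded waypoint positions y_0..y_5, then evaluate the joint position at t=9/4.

y_0=2 y_1=4 y_2=-4 y_3=4 y_4=1 y_5=0
S(9/4) = 179877/92992

y_0 = S_0(0) = a_0 = 2
y_1 = S_1(0) = a_1 = 4
y_2 = S_2(0) = a_2 = -4
y_3 = S_3(0) = a_3 = 4
y_4 = S_4(0) = a_4 = 1
y_5 = S_4(3) = 0
t_q=9/4 is in segment 1 (τ=1/4); S_1(τ)=179877/92992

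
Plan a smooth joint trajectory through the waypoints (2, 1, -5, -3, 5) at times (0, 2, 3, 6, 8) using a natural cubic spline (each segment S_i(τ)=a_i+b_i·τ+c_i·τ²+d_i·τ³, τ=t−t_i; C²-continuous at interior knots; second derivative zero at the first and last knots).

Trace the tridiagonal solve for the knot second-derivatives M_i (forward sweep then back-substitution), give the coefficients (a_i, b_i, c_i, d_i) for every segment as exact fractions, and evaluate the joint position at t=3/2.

Δ: Δ0=-1/2, Δ1=-6, Δ2=2/3, Δ3=4
row 1: diag=6, rhs=-33; c'=1/6, d'=-11/2
row 2: denom=8−1·1/6=47/6; d'=(40−1·-11/2)/(47/6)=273/47
row 3: denom=10−3·18/47=416/47; d'=(20−3·273/47)/(416/47)=121/416
back: M3=121/416
back: M2=273/47−18/47·121/416=1185/208
back: M1=-11/2−1/6·1185/208=-2683/416
M: M0=0, M1=-2683/416, M2=1185/208, M3=121/416, M4=0
seg 0: a=2, c=M0/2=0, d=(M1−M0)/(6·2)=-2683/4992, b=Δ0−h0·(2M0+M1)/6=2059/1248
seg 1: a=1, c=M1/2=-2683/832, d=(M2−M1)/(6·1)=5053/2496, b=Δ1−h1·(2M1+M2)/6=-2995/624
seg 2: a=-5, c=M2/2=1185/416, d=(M3−M2)/(6·3)=-173/576, b=Δ2−h2·(2M2+M3)/6=-12919/2496
seg 3: a=-3, c=M3/2=121/832, d=(M4−M3)/(6·2)=-121/4992, b=Δ3−h3·(2M3+M4)/6=2375/624
t_q=3/2 → seg 0, τ=3/2; S=2+2059/1248·τ+0·τ²+-2683/4992·τ³=35421/13312

  seg 0: a=2 b=2059/1248 c=0 d=-2683/4992
  seg 1: a=1 b=-2995/624 c=-2683/832 d=5053/2496
  seg 2: a=-5 b=-12919/2496 c=1185/416 d=-173/576
  seg 3: a=-3 b=2375/624 c=121/832 d=-121/4992
S(3/2) = 35421/13312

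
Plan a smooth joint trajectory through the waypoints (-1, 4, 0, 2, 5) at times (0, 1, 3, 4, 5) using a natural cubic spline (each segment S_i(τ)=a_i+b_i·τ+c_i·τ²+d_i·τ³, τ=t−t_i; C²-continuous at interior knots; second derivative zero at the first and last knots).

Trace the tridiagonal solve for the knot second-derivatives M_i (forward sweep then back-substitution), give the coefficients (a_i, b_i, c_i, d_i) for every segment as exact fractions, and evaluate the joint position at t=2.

Δ: Δ0=5, Δ1=-2, Δ2=2, Δ3=3
row 1: diag=6, rhs=-42; c'=1/3, d'=-7
row 2: denom=6−2·1/3=16/3; d'=(24−2·-7)/(16/3)=57/8
row 3: denom=4−1·3/16=61/16; d'=(6−1·57/8)/(61/16)=-18/61
back: M3=-18/61
back: M2=57/8−3/16·-18/61=438/61
back: M1=-7−1/3·438/61=-573/61
M: M0=0, M1=-573/61, M2=438/61, M3=-18/61, M4=0
seg 0: a=-1, c=M0/2=0, d=(M1−M0)/(6·1)=-191/122, b=Δ0−h0·(2M0+M1)/6=801/122
seg 1: a=4, c=M1/2=-573/122, d=(M2−M1)/(6·2)=337/244, b=Δ1−h1·(2M1+M2)/6=114/61
seg 2: a=0, c=M2/2=219/61, d=(M3−M2)/(6·1)=-76/61, b=Δ2−h2·(2M2+M3)/6=-21/61
seg 3: a=2, c=M3/2=-9/61, d=(M4−M3)/(6·1)=3/61, b=Δ3−h3·(2M3+M4)/6=189/61
t_q=2 → seg 1, τ=1; S=4+114/61·τ+-573/122·τ²+337/244·τ³=623/244

  seg 0: a=-1 b=801/122 c=0 d=-191/122
  seg 1: a=4 b=114/61 c=-573/122 d=337/244
  seg 2: a=0 b=-21/61 c=219/61 d=-76/61
  seg 3: a=2 b=189/61 c=-9/61 d=3/61
S(2) = 623/244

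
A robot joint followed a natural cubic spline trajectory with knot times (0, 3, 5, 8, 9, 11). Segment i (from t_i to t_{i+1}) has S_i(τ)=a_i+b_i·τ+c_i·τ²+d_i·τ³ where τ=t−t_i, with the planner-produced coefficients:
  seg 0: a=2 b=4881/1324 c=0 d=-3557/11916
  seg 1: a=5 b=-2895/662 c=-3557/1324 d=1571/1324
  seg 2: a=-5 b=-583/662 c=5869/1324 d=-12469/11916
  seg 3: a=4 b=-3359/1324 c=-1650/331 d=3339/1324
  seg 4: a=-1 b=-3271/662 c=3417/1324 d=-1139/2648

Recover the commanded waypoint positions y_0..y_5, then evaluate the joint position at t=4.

y_0 = S_0(0) = a_0 = 2
y_1 = S_1(0) = a_1 = 5
y_2 = S_2(0) = a_2 = -5
y_3 = S_3(0) = a_3 = 4
y_4 = S_4(0) = a_4 = -1
y_5 = S_4(2) = -4
t_q=4 is in segment 1 (τ=1); S_1(τ)=-289/331

y_0=2 y_1=5 y_2=-5 y_3=4 y_4=-1 y_5=-4
S(4) = -289/331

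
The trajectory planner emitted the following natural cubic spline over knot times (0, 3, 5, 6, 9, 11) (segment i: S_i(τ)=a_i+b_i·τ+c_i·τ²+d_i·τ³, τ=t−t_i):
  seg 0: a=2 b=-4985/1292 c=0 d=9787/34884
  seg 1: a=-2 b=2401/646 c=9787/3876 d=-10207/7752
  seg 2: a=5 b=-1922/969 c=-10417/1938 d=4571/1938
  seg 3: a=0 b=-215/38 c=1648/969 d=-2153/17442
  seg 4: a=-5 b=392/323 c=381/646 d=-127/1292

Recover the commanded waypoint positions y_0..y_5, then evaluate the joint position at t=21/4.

y_0 = S_0(0) = a_0 = 2
y_1 = S_1(0) = a_1 = -2
y_2 = S_2(0) = a_2 = 5
y_3 = S_3(0) = a_3 = 0
y_4 = S_4(0) = a_4 = -5
y_5 = S_4(2) = -1
t_q=21/4 is in segment 2 (τ=1/4); S_2(τ)=173853/41344

y_0=2 y_1=-2 y_2=5 y_3=0 y_4=-5 y_5=-1
S(21/4) = 173853/41344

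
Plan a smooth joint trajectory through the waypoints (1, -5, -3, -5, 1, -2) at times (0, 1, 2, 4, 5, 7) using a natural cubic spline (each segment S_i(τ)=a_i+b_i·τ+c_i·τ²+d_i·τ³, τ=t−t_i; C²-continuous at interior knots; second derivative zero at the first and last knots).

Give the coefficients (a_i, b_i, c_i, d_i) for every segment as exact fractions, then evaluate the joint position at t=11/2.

Δ: Δ0=-6, Δ1=2, Δ2=-1, Δ3=6, Δ4=-3/2
row 1: diag=4, rhs=48; c'=1/4, d'=12
row 2: denom=6−1·1/4=23/4; d'=(-18−1·12)/(23/4)=-120/23
row 3: denom=6−2·8/23=122/23; d'=(42−2·-120/23)/(122/23)=603/61
row 4: denom=6−1·23/122=709/122; d'=(-45−1·603/61)/(709/122)=-6696/709
back: M4=-6696/709
back: M3=603/61−23/122·-6696/709=8271/709
back: M2=-120/23−8/23·8271/709=-6576/709
back: M1=12−1/4·-6576/709=10152/709
M: M0=0, M1=10152/709, M2=-6576/709, M3=8271/709, M4=-6696/709, M5=0
seg 0: a=1, c=M0/2=0, d=(M1−M0)/(6·1)=1692/709, b=Δ0−h0·(2M0+M1)/6=-5946/709
seg 1: a=-5, c=M1/2=5076/709, d=(M2−M1)/(6·1)=-2788/709, b=Δ1−h1·(2M1+M2)/6=-870/709
seg 2: a=-3, c=M2/2=-3288/709, d=(M3−M2)/(6·2)=4949/2836, b=Δ2−h2·(2M2+M3)/6=918/709
seg 3: a=-5, c=M3/2=8271/1418, d=(M4−M3)/(6·1)=-4989/1418, b=Δ3−h3·(2M3+M4)/6=2613/709
seg 4: a=1, c=M4/2=-3348/709, d=(M5−M4)/(6·2)=558/709, b=Δ4−h4·(2M4+M5)/6=6801/1418
t_q=11/2 → seg 4, τ=1/2; S=1+6801/1418·τ+-3348/709·τ²+558/709·τ³=1642/709

  seg 0: a=1 b=-5946/709 c=0 d=1692/709
  seg 1: a=-5 b=-870/709 c=5076/709 d=-2788/709
  seg 2: a=-3 b=918/709 c=-3288/709 d=4949/2836
  seg 3: a=-5 b=2613/709 c=8271/1418 d=-4989/1418
  seg 4: a=1 b=6801/1418 c=-3348/709 d=558/709
S(11/2) = 1642/709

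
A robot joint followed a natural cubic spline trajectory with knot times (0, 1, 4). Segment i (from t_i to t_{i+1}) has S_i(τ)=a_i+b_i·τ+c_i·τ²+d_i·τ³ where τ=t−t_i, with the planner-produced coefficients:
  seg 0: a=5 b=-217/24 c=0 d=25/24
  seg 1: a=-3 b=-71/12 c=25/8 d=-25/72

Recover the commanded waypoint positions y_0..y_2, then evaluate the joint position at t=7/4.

y_0 = S_0(0) = a_0 = 5
y_1 = S_1(0) = a_1 = -3
y_2 = S_1(3) = -2
t_q=7/4 is in segment 1 (τ=3/4); S_1(τ)=-2983/512

y_0=5 y_1=-3 y_2=-2
S(7/4) = -2983/512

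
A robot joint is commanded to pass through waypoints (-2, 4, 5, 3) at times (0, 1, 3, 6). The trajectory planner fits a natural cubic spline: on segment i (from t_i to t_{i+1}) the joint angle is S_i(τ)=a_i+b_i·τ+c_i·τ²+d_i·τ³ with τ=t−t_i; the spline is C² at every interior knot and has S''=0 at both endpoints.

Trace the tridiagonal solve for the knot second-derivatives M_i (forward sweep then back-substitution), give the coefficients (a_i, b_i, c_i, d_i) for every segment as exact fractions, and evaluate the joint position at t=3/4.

  seg 0: a=-2 b=583/84 c=0 d=-79/84
  seg 1: a=4 b=173/42 c=-79/28 d=85/168
  seg 2: a=5 b=-23/21 c=3/14 d=-1/42
S(3/4) = 719/256

Δ: Δ0=6, Δ1=1/2, Δ2=-2/3
row 1: diag=6, rhs=-33; c'=1/3, d'=-11/2
row 2: denom=10−2·1/3=28/3; d'=(-7−2·-11/2)/(28/3)=3/7
back: M2=3/7
back: M1=-11/2−1/3·3/7=-79/14
M: M0=0, M1=-79/14, M2=3/7, M3=0
seg 0: a=-2, c=M0/2=0, d=(M1−M0)/(6·1)=-79/84, b=Δ0−h0·(2M0+M1)/6=583/84
seg 1: a=4, c=M1/2=-79/28, d=(M2−M1)/(6·2)=85/168, b=Δ1−h1·(2M1+M2)/6=173/42
seg 2: a=5, c=M2/2=3/14, d=(M3−M2)/(6·3)=-1/42, b=Δ2−h2·(2M2+M3)/6=-23/21
t_q=3/4 → seg 0, τ=3/4; S=-2+583/84·τ+0·τ²+-79/84·τ³=719/256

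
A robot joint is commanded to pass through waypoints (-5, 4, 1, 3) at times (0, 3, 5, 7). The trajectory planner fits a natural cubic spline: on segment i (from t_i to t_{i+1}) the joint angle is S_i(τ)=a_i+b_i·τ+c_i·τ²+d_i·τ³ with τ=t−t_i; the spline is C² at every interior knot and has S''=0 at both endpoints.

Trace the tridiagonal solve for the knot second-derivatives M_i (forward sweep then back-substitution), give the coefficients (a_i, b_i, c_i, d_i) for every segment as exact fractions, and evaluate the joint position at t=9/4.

Δ: Δ0=3, Δ1=-3/2, Δ2=1
row 1: diag=10, rhs=-27; c'=1/5, d'=-27/10
row 2: denom=8−2·1/5=38/5; d'=(15−2·-27/10)/(38/5)=51/19
back: M2=51/19
back: M1=-27/10−1/5·51/19=-123/38
M: M0=0, M1=-123/38, M2=51/19, M3=0
seg 0: a=-5, c=M0/2=0, d=(M1−M0)/(6·3)=-41/228, b=Δ0−h0·(2M0+M1)/6=351/76
seg 1: a=4, c=M1/2=-123/76, d=(M2−M1)/(6·2)=75/152, b=Δ1−h1·(2M1+M2)/6=-9/38
seg 2: a=1, c=M2/2=51/38, d=(M3−M2)/(6·2)=-17/76, b=Δ2−h2·(2M2+M3)/6=-15/19
t_q=9/4 → seg 0, τ=9/4; S=-5+351/76·τ+0·τ²+-41/228·τ³=16261/4864

  seg 0: a=-5 b=351/76 c=0 d=-41/228
  seg 1: a=4 b=-9/38 c=-123/76 d=75/152
  seg 2: a=1 b=-15/19 c=51/38 d=-17/76
S(9/4) = 16261/4864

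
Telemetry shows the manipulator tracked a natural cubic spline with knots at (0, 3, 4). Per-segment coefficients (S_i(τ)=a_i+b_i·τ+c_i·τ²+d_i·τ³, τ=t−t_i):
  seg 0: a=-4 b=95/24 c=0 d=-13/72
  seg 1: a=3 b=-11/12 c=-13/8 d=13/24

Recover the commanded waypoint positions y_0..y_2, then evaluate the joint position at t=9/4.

y_0 = S_0(0) = a_0 = -4
y_1 = S_1(0) = a_1 = 3
y_2 = S_1(1) = 1
t_q=9/4 is in segment 0 (τ=9/4); S_0(τ)=1459/512

y_0=-4 y_1=3 y_2=1
S(9/4) = 1459/512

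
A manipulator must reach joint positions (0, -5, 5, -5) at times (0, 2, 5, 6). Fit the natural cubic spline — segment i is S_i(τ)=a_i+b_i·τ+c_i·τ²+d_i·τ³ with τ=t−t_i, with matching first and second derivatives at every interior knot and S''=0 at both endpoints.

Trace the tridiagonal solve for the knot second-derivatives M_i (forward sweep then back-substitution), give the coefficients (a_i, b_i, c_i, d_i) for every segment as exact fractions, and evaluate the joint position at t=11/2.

  seg 0: a=0 b=-2105/426 c=0 d=130/213
  seg 1: a=-5 b=1015/426 c=260/71 d=-475/426
  seg 2: a=5 b=-1225/213 c=-905/142 d=905/426
S(11/2) = 905/1136

Δ: Δ0=-5/2, Δ1=10/3, Δ2=-10
row 1: diag=10, rhs=35; c'=3/10, d'=7/2
row 2: denom=8−3·3/10=71/10; d'=(-80−3·7/2)/(71/10)=-905/71
back: M2=-905/71
back: M1=7/2−3/10·-905/71=520/71
M: M0=0, M1=520/71, M2=-905/71, M3=0
seg 0: a=0, c=M0/2=0, d=(M1−M0)/(6·2)=130/213, b=Δ0−h0·(2M0+M1)/6=-2105/426
seg 1: a=-5, c=M1/2=260/71, d=(M2−M1)/(6·3)=-475/426, b=Δ1−h1·(2M1+M2)/6=1015/426
seg 2: a=5, c=M2/2=-905/142, d=(M3−M2)/(6·1)=905/426, b=Δ2−h2·(2M2+M3)/6=-1225/213
t_q=11/2 → seg 2, τ=1/2; S=5+-1225/213·τ+-905/142·τ²+905/426·τ³=905/1136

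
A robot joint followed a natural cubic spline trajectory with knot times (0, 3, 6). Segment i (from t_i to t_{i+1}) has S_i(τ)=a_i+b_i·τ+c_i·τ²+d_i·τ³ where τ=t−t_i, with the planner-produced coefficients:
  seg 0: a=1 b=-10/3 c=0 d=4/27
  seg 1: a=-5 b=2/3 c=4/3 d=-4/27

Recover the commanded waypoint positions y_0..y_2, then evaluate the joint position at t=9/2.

y_0=1 y_1=-5 y_2=5
S(9/2) = -3/2

y_0 = S_0(0) = a_0 = 1
y_1 = S_1(0) = a_1 = -5
y_2 = S_1(3) = 5
t_q=9/2 is in segment 1 (τ=3/2); S_1(τ)=-3/2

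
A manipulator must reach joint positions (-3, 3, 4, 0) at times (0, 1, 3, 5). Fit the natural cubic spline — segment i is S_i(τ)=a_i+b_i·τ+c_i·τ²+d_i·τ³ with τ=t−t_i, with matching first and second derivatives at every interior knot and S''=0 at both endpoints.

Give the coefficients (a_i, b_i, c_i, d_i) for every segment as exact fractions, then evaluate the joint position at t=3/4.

Δ: Δ0=6, Δ1=1/2, Δ2=-2
row 1: diag=6, rhs=-33; c'=1/3, d'=-11/2
row 2: denom=8−2·1/3=22/3; d'=(-15−2·-11/2)/(22/3)=-6/11
back: M2=-6/11
back: M1=-11/2−1/3·-6/11=-117/22
M: M0=0, M1=-117/22, M2=-6/11, M3=0
seg 0: a=-3, c=M0/2=0, d=(M1−M0)/(6·1)=-39/44, b=Δ0−h0·(2M0+M1)/6=303/44
seg 1: a=3, c=M1/2=-117/44, d=(M2−M1)/(6·2)=35/88, b=Δ1−h1·(2M1+M2)/6=93/22
seg 2: a=4, c=M2/2=-3/11, d=(M3−M2)/(6·2)=1/22, b=Δ2−h2·(2M2+M3)/6=-18/11
t_q=3/4 → seg 0, τ=3/4; S=-3+303/44·τ+0·τ²+-39/44·τ³=5043/2816

  seg 0: a=-3 b=303/44 c=0 d=-39/44
  seg 1: a=3 b=93/22 c=-117/44 d=35/88
  seg 2: a=4 b=-18/11 c=-3/11 d=1/22
S(3/4) = 5043/2816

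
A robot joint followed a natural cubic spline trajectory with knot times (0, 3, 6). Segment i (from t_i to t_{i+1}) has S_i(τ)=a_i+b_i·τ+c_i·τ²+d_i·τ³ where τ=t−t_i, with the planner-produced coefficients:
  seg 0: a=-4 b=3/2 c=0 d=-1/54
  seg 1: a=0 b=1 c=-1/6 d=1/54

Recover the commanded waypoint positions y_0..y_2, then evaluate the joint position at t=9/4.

y_0=-4 y_1=0 y_2=2
S(9/4) = -107/128

y_0 = S_0(0) = a_0 = -4
y_1 = S_1(0) = a_1 = 0
y_2 = S_1(3) = 2
t_q=9/4 is in segment 0 (τ=9/4); S_0(τ)=-107/128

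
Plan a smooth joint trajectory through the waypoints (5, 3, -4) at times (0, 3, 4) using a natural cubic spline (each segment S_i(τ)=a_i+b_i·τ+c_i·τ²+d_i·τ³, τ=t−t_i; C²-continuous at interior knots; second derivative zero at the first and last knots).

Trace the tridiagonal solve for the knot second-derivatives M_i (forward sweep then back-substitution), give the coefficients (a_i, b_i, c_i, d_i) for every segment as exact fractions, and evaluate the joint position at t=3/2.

  seg 0: a=5 b=41/24 c=0 d=-19/72
  seg 1: a=3 b=-65/12 c=-19/8 d=19/24
S(3/2) = 427/64

Δ: Δ0=-2/3, Δ1=-7
row 1: diag=8, rhs=-38; c'=1/8, d'=-19/4
back: M1=-19/4
M: M0=0, M1=-19/4, M2=0
seg 0: a=5, c=M0/2=0, d=(M1−M0)/(6·3)=-19/72, b=Δ0−h0·(2M0+M1)/6=41/24
seg 1: a=3, c=M1/2=-19/8, d=(M2−M1)/(6·1)=19/24, b=Δ1−h1·(2M1+M2)/6=-65/12
t_q=3/2 → seg 0, τ=3/2; S=5+41/24·τ+0·τ²+-19/72·τ³=427/64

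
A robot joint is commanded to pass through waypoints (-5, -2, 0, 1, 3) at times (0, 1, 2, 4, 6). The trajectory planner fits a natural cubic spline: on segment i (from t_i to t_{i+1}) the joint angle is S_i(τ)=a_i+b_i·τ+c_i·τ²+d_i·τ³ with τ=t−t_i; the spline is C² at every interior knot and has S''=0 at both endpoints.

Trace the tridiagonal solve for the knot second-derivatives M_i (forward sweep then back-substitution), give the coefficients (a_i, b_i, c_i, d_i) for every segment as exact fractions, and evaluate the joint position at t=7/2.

  seg 0: a=-5 b=535/168 c=0 d=-31/168
  seg 1: a=-2 b=221/84 c=-31/56 d=-13/168
  seg 2: a=0 b=31/24 c=-11/14 d=131/672
  seg 3: a=1 b=41/84 c=43/112 d=-43/672
S(7/2) = 1483/1792

Δ: Δ0=3, Δ1=2, Δ2=1/2, Δ3=1
row 1: diag=4, rhs=-6; c'=1/4, d'=-3/2
row 2: denom=6−1·1/4=23/4; d'=(-9−1·-3/2)/(23/4)=-30/23
row 3: denom=8−2·8/23=168/23; d'=(3−2·-30/23)/(168/23)=43/56
back: M3=43/56
back: M2=-30/23−8/23·43/56=-11/7
back: M1=-3/2−1/4·-11/7=-31/28
M: M0=0, M1=-31/28, M2=-11/7, M3=43/56, M4=0
seg 0: a=-5, c=M0/2=0, d=(M1−M0)/(6·1)=-31/168, b=Δ0−h0·(2M0+M1)/6=535/168
seg 1: a=-2, c=M1/2=-31/56, d=(M2−M1)/(6·1)=-13/168, b=Δ1−h1·(2M1+M2)/6=221/84
seg 2: a=0, c=M2/2=-11/14, d=(M3−M2)/(6·2)=131/672, b=Δ2−h2·(2M2+M3)/6=31/24
seg 3: a=1, c=M3/2=43/112, d=(M4−M3)/(6·2)=-43/672, b=Δ3−h3·(2M3+M4)/6=41/84
t_q=7/2 → seg 2, τ=3/2; S=0+31/24·τ+-11/14·τ²+131/672·τ³=1483/1792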